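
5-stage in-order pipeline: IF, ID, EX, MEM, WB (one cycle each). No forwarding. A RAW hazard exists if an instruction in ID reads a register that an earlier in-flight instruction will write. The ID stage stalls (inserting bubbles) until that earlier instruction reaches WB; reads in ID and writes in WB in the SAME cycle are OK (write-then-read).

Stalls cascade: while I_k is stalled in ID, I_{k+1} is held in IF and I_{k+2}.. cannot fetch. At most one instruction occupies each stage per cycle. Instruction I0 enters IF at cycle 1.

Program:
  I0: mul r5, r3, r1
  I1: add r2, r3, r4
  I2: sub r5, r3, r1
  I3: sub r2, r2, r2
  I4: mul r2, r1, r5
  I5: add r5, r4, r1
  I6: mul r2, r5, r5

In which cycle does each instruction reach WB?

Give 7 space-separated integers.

Answer: 5 6 7 9 10 11 14

Derivation:
I0 mul r5 <- r3,r1: IF@1 ID@2 stall=0 (-) EX@3 MEM@4 WB@5
I1 add r2 <- r3,r4: IF@2 ID@3 stall=0 (-) EX@4 MEM@5 WB@6
I2 sub r5 <- r3,r1: IF@3 ID@4 stall=0 (-) EX@5 MEM@6 WB@7
I3 sub r2 <- r2,r2: IF@4 ID@5 stall=1 (RAW on I1.r2 (WB@6)) EX@7 MEM@8 WB@9
I4 mul r2 <- r1,r5: IF@5 ID@7 stall=0 (-) EX@8 MEM@9 WB@10
I5 add r5 <- r4,r1: IF@7 ID@8 stall=0 (-) EX@9 MEM@10 WB@11
I6 mul r2 <- r5,r5: IF@8 ID@9 stall=2 (RAW on I5.r5 (WB@11)) EX@12 MEM@13 WB@14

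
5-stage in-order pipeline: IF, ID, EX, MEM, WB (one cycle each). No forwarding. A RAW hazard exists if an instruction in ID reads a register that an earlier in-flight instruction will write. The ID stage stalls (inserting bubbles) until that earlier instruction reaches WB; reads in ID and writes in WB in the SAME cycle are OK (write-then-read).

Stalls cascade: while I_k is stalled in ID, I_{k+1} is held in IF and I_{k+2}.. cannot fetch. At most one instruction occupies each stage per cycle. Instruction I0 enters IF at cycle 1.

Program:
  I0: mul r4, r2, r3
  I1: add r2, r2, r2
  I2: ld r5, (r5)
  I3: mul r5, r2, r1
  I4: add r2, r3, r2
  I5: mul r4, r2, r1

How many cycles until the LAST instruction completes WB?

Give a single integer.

Answer: 13

Derivation:
I0 mul r4 <- r2,r3: IF@1 ID@2 stall=0 (-) EX@3 MEM@4 WB@5
I1 add r2 <- r2,r2: IF@2 ID@3 stall=0 (-) EX@4 MEM@5 WB@6
I2 ld r5 <- r5: IF@3 ID@4 stall=0 (-) EX@5 MEM@6 WB@7
I3 mul r5 <- r2,r1: IF@4 ID@5 stall=1 (RAW on I1.r2 (WB@6)) EX@7 MEM@8 WB@9
I4 add r2 <- r3,r2: IF@5 ID@7 stall=0 (-) EX@8 MEM@9 WB@10
I5 mul r4 <- r2,r1: IF@7 ID@8 stall=2 (RAW on I4.r2 (WB@10)) EX@11 MEM@12 WB@13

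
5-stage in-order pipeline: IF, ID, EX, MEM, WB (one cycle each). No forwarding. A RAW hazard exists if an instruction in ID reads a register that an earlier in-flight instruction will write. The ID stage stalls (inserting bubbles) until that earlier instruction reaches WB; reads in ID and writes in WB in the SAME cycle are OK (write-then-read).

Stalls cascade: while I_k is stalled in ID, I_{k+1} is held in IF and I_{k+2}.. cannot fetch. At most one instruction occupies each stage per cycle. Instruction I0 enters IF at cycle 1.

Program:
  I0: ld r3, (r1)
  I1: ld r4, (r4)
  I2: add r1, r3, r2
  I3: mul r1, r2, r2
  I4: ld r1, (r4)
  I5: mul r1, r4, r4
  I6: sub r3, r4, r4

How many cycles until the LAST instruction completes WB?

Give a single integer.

Answer: 12

Derivation:
I0 ld r3 <- r1: IF@1 ID@2 stall=0 (-) EX@3 MEM@4 WB@5
I1 ld r4 <- r4: IF@2 ID@3 stall=0 (-) EX@4 MEM@5 WB@6
I2 add r1 <- r3,r2: IF@3 ID@4 stall=1 (RAW on I0.r3 (WB@5)) EX@6 MEM@7 WB@8
I3 mul r1 <- r2,r2: IF@4 ID@6 stall=0 (-) EX@7 MEM@8 WB@9
I4 ld r1 <- r4: IF@6 ID@7 stall=0 (-) EX@8 MEM@9 WB@10
I5 mul r1 <- r4,r4: IF@7 ID@8 stall=0 (-) EX@9 MEM@10 WB@11
I6 sub r3 <- r4,r4: IF@8 ID@9 stall=0 (-) EX@10 MEM@11 WB@12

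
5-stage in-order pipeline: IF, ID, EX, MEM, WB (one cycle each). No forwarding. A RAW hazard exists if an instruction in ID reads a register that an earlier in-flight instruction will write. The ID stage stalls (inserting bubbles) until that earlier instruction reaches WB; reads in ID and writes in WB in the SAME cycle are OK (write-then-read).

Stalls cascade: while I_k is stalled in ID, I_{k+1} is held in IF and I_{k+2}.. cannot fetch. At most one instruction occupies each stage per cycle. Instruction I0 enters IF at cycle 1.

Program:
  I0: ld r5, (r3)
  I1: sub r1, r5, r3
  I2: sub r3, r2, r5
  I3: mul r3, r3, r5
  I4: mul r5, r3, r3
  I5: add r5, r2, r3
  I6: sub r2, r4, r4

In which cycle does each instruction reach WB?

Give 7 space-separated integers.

Answer: 5 8 9 12 15 16 17

Derivation:
I0 ld r5 <- r3: IF@1 ID@2 stall=0 (-) EX@3 MEM@4 WB@5
I1 sub r1 <- r5,r3: IF@2 ID@3 stall=2 (RAW on I0.r5 (WB@5)) EX@6 MEM@7 WB@8
I2 sub r3 <- r2,r5: IF@3 ID@6 stall=0 (-) EX@7 MEM@8 WB@9
I3 mul r3 <- r3,r5: IF@6 ID@7 stall=2 (RAW on I2.r3 (WB@9)) EX@10 MEM@11 WB@12
I4 mul r5 <- r3,r3: IF@7 ID@10 stall=2 (RAW on I3.r3 (WB@12)) EX@13 MEM@14 WB@15
I5 add r5 <- r2,r3: IF@10 ID@13 stall=0 (-) EX@14 MEM@15 WB@16
I6 sub r2 <- r4,r4: IF@13 ID@14 stall=0 (-) EX@15 MEM@16 WB@17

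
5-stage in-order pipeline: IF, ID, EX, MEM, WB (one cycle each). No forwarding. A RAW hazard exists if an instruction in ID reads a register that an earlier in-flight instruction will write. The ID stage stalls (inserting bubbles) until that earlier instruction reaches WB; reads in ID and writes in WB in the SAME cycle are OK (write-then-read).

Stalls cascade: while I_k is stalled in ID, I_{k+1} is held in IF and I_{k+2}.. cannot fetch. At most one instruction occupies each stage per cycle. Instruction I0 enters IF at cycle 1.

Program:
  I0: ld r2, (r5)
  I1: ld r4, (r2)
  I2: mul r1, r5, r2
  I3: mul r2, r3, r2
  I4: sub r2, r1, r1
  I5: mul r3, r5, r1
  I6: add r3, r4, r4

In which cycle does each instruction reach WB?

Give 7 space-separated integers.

I0 ld r2 <- r5: IF@1 ID@2 stall=0 (-) EX@3 MEM@4 WB@5
I1 ld r4 <- r2: IF@2 ID@3 stall=2 (RAW on I0.r2 (WB@5)) EX@6 MEM@7 WB@8
I2 mul r1 <- r5,r2: IF@3 ID@6 stall=0 (-) EX@7 MEM@8 WB@9
I3 mul r2 <- r3,r2: IF@6 ID@7 stall=0 (-) EX@8 MEM@9 WB@10
I4 sub r2 <- r1,r1: IF@7 ID@8 stall=1 (RAW on I2.r1 (WB@9)) EX@10 MEM@11 WB@12
I5 mul r3 <- r5,r1: IF@8 ID@10 stall=0 (-) EX@11 MEM@12 WB@13
I6 add r3 <- r4,r4: IF@10 ID@11 stall=0 (-) EX@12 MEM@13 WB@14

Answer: 5 8 9 10 12 13 14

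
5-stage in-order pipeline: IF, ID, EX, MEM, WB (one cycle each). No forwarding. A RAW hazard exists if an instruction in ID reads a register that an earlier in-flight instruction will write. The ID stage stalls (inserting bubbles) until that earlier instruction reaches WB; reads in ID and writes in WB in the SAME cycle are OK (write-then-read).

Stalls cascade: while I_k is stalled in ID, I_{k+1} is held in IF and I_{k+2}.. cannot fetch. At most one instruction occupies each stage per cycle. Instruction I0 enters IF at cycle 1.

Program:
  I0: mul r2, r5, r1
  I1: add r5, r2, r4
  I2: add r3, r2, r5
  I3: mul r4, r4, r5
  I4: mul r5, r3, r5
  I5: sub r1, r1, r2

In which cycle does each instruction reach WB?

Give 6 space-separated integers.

I0 mul r2 <- r5,r1: IF@1 ID@2 stall=0 (-) EX@3 MEM@4 WB@5
I1 add r5 <- r2,r4: IF@2 ID@3 stall=2 (RAW on I0.r2 (WB@5)) EX@6 MEM@7 WB@8
I2 add r3 <- r2,r5: IF@3 ID@6 stall=2 (RAW on I1.r5 (WB@8)) EX@9 MEM@10 WB@11
I3 mul r4 <- r4,r5: IF@6 ID@9 stall=0 (-) EX@10 MEM@11 WB@12
I4 mul r5 <- r3,r5: IF@9 ID@10 stall=1 (RAW on I2.r3 (WB@11)) EX@12 MEM@13 WB@14
I5 sub r1 <- r1,r2: IF@10 ID@12 stall=0 (-) EX@13 MEM@14 WB@15

Answer: 5 8 11 12 14 15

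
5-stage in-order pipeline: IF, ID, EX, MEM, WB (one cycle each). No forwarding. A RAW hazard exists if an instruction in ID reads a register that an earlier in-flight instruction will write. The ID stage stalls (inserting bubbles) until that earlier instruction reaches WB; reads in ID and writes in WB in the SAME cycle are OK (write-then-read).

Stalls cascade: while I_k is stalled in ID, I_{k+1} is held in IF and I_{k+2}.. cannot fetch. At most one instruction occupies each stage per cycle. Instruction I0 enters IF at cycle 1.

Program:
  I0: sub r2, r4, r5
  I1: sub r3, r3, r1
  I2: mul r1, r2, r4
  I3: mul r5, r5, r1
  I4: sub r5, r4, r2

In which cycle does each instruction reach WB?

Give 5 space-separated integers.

Answer: 5 6 8 11 12

Derivation:
I0 sub r2 <- r4,r5: IF@1 ID@2 stall=0 (-) EX@3 MEM@4 WB@5
I1 sub r3 <- r3,r1: IF@2 ID@3 stall=0 (-) EX@4 MEM@5 WB@6
I2 mul r1 <- r2,r4: IF@3 ID@4 stall=1 (RAW on I0.r2 (WB@5)) EX@6 MEM@7 WB@8
I3 mul r5 <- r5,r1: IF@4 ID@6 stall=2 (RAW on I2.r1 (WB@8)) EX@9 MEM@10 WB@11
I4 sub r5 <- r4,r2: IF@6 ID@9 stall=0 (-) EX@10 MEM@11 WB@12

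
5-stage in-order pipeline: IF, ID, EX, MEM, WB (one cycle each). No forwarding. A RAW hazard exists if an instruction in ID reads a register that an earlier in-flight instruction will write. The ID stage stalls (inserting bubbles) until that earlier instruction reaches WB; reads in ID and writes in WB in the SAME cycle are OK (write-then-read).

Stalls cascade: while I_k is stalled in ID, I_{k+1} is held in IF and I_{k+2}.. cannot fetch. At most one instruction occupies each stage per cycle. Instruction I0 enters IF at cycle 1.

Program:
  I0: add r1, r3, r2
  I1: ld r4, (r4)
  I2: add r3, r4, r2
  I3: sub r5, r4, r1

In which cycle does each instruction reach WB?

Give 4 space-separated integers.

I0 add r1 <- r3,r2: IF@1 ID@2 stall=0 (-) EX@3 MEM@4 WB@5
I1 ld r4 <- r4: IF@2 ID@3 stall=0 (-) EX@4 MEM@5 WB@6
I2 add r3 <- r4,r2: IF@3 ID@4 stall=2 (RAW on I1.r4 (WB@6)) EX@7 MEM@8 WB@9
I3 sub r5 <- r4,r1: IF@4 ID@7 stall=0 (-) EX@8 MEM@9 WB@10

Answer: 5 6 9 10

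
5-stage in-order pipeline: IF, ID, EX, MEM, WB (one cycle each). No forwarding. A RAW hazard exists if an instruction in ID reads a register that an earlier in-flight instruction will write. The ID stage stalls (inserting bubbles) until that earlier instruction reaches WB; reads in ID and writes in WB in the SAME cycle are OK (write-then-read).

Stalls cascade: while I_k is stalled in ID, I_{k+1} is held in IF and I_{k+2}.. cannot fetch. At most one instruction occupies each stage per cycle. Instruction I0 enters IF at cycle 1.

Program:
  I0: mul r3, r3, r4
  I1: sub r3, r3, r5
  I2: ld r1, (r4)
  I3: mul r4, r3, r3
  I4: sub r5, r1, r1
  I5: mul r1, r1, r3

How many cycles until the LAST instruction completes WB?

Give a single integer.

I0 mul r3 <- r3,r4: IF@1 ID@2 stall=0 (-) EX@3 MEM@4 WB@5
I1 sub r3 <- r3,r5: IF@2 ID@3 stall=2 (RAW on I0.r3 (WB@5)) EX@6 MEM@7 WB@8
I2 ld r1 <- r4: IF@3 ID@6 stall=0 (-) EX@7 MEM@8 WB@9
I3 mul r4 <- r3,r3: IF@6 ID@7 stall=1 (RAW on I1.r3 (WB@8)) EX@9 MEM@10 WB@11
I4 sub r5 <- r1,r1: IF@7 ID@9 stall=0 (-) EX@10 MEM@11 WB@12
I5 mul r1 <- r1,r3: IF@9 ID@10 stall=0 (-) EX@11 MEM@12 WB@13

Answer: 13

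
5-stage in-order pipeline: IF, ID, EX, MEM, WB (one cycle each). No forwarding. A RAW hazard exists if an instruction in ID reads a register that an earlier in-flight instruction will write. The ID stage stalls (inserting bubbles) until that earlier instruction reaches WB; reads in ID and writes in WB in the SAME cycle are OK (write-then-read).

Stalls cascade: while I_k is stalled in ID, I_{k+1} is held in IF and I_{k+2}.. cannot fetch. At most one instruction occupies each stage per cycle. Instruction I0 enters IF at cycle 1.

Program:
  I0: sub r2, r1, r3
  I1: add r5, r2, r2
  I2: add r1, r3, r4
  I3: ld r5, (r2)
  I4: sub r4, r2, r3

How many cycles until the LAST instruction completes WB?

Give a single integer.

Answer: 11

Derivation:
I0 sub r2 <- r1,r3: IF@1 ID@2 stall=0 (-) EX@3 MEM@4 WB@5
I1 add r5 <- r2,r2: IF@2 ID@3 stall=2 (RAW on I0.r2 (WB@5)) EX@6 MEM@7 WB@8
I2 add r1 <- r3,r4: IF@3 ID@6 stall=0 (-) EX@7 MEM@8 WB@9
I3 ld r5 <- r2: IF@6 ID@7 stall=0 (-) EX@8 MEM@9 WB@10
I4 sub r4 <- r2,r3: IF@7 ID@8 stall=0 (-) EX@9 MEM@10 WB@11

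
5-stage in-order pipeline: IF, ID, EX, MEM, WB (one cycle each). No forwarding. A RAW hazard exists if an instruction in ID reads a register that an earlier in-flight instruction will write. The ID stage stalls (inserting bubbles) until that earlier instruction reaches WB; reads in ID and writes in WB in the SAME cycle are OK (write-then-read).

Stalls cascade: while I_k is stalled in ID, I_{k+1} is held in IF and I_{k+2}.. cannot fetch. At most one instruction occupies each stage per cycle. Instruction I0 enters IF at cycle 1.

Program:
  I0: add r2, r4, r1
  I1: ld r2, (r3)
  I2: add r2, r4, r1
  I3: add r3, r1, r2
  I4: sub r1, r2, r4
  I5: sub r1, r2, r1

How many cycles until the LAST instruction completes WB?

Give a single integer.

I0 add r2 <- r4,r1: IF@1 ID@2 stall=0 (-) EX@3 MEM@4 WB@5
I1 ld r2 <- r3: IF@2 ID@3 stall=0 (-) EX@4 MEM@5 WB@6
I2 add r2 <- r4,r1: IF@3 ID@4 stall=0 (-) EX@5 MEM@6 WB@7
I3 add r3 <- r1,r2: IF@4 ID@5 stall=2 (RAW on I2.r2 (WB@7)) EX@8 MEM@9 WB@10
I4 sub r1 <- r2,r4: IF@5 ID@8 stall=0 (-) EX@9 MEM@10 WB@11
I5 sub r1 <- r2,r1: IF@8 ID@9 stall=2 (RAW on I4.r1 (WB@11)) EX@12 MEM@13 WB@14

Answer: 14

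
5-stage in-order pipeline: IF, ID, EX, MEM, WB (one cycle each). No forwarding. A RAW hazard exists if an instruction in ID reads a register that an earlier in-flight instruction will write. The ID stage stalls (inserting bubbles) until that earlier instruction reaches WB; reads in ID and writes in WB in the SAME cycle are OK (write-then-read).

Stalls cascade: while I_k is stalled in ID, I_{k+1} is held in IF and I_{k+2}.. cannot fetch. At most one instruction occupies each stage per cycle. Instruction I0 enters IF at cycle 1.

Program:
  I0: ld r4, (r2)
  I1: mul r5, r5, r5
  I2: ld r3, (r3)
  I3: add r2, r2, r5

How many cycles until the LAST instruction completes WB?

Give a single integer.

I0 ld r4 <- r2: IF@1 ID@2 stall=0 (-) EX@3 MEM@4 WB@5
I1 mul r5 <- r5,r5: IF@2 ID@3 stall=0 (-) EX@4 MEM@5 WB@6
I2 ld r3 <- r3: IF@3 ID@4 stall=0 (-) EX@5 MEM@6 WB@7
I3 add r2 <- r2,r5: IF@4 ID@5 stall=1 (RAW on I1.r5 (WB@6)) EX@7 MEM@8 WB@9

Answer: 9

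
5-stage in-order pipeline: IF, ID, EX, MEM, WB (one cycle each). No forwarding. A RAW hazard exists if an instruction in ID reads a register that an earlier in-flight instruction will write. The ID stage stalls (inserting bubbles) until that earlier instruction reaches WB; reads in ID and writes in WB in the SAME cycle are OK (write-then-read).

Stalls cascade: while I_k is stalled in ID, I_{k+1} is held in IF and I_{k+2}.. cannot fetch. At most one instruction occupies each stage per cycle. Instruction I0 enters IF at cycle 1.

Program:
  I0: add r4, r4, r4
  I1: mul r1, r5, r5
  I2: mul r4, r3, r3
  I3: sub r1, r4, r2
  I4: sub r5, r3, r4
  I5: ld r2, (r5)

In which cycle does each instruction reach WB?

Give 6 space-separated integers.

I0 add r4 <- r4,r4: IF@1 ID@2 stall=0 (-) EX@3 MEM@4 WB@5
I1 mul r1 <- r5,r5: IF@2 ID@3 stall=0 (-) EX@4 MEM@5 WB@6
I2 mul r4 <- r3,r3: IF@3 ID@4 stall=0 (-) EX@5 MEM@6 WB@7
I3 sub r1 <- r4,r2: IF@4 ID@5 stall=2 (RAW on I2.r4 (WB@7)) EX@8 MEM@9 WB@10
I4 sub r5 <- r3,r4: IF@5 ID@8 stall=0 (-) EX@9 MEM@10 WB@11
I5 ld r2 <- r5: IF@8 ID@9 stall=2 (RAW on I4.r5 (WB@11)) EX@12 MEM@13 WB@14

Answer: 5 6 7 10 11 14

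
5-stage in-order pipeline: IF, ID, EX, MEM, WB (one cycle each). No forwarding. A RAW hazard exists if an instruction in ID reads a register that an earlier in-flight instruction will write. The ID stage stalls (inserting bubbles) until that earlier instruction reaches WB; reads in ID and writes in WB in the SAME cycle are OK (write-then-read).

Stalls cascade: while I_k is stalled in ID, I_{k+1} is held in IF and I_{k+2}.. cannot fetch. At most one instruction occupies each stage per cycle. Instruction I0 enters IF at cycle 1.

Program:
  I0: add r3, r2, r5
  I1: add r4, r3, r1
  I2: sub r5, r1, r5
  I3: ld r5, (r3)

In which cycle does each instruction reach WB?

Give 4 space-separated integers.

I0 add r3 <- r2,r5: IF@1 ID@2 stall=0 (-) EX@3 MEM@4 WB@5
I1 add r4 <- r3,r1: IF@2 ID@3 stall=2 (RAW on I0.r3 (WB@5)) EX@6 MEM@7 WB@8
I2 sub r5 <- r1,r5: IF@3 ID@6 stall=0 (-) EX@7 MEM@8 WB@9
I3 ld r5 <- r3: IF@6 ID@7 stall=0 (-) EX@8 MEM@9 WB@10

Answer: 5 8 9 10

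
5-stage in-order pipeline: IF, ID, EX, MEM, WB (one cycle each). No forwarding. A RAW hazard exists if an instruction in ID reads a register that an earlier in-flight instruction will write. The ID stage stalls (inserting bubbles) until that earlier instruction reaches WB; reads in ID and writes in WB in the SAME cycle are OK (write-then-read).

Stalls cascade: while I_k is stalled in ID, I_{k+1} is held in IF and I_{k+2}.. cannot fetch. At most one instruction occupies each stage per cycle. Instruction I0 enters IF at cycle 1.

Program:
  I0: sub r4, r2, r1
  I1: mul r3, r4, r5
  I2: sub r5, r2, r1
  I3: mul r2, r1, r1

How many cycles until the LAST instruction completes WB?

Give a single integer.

I0 sub r4 <- r2,r1: IF@1 ID@2 stall=0 (-) EX@3 MEM@4 WB@5
I1 mul r3 <- r4,r5: IF@2 ID@3 stall=2 (RAW on I0.r4 (WB@5)) EX@6 MEM@7 WB@8
I2 sub r5 <- r2,r1: IF@3 ID@6 stall=0 (-) EX@7 MEM@8 WB@9
I3 mul r2 <- r1,r1: IF@6 ID@7 stall=0 (-) EX@8 MEM@9 WB@10

Answer: 10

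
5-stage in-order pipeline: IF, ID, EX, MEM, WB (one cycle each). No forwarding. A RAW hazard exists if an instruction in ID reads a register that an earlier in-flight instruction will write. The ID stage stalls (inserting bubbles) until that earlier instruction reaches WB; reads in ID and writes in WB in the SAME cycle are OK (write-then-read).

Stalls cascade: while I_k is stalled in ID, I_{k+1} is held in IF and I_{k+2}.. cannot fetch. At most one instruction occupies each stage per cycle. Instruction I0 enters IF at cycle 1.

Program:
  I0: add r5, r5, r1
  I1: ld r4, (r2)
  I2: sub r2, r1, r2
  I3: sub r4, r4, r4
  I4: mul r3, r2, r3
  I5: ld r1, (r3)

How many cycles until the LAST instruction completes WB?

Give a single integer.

Answer: 13

Derivation:
I0 add r5 <- r5,r1: IF@1 ID@2 stall=0 (-) EX@3 MEM@4 WB@5
I1 ld r4 <- r2: IF@2 ID@3 stall=0 (-) EX@4 MEM@5 WB@6
I2 sub r2 <- r1,r2: IF@3 ID@4 stall=0 (-) EX@5 MEM@6 WB@7
I3 sub r4 <- r4,r4: IF@4 ID@5 stall=1 (RAW on I1.r4 (WB@6)) EX@7 MEM@8 WB@9
I4 mul r3 <- r2,r3: IF@5 ID@7 stall=0 (-) EX@8 MEM@9 WB@10
I5 ld r1 <- r3: IF@7 ID@8 stall=2 (RAW on I4.r3 (WB@10)) EX@11 MEM@12 WB@13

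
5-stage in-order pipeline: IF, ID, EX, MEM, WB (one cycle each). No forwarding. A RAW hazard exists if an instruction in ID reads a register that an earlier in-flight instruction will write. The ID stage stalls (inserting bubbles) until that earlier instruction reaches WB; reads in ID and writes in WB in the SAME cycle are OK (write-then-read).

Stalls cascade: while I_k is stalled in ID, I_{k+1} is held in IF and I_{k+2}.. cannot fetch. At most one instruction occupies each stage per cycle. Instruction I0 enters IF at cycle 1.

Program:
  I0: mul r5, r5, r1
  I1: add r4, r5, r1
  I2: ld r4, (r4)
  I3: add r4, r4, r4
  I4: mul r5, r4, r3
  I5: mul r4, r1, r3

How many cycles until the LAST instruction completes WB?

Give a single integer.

Answer: 18

Derivation:
I0 mul r5 <- r5,r1: IF@1 ID@2 stall=0 (-) EX@3 MEM@4 WB@5
I1 add r4 <- r5,r1: IF@2 ID@3 stall=2 (RAW on I0.r5 (WB@5)) EX@6 MEM@7 WB@8
I2 ld r4 <- r4: IF@3 ID@6 stall=2 (RAW on I1.r4 (WB@8)) EX@9 MEM@10 WB@11
I3 add r4 <- r4,r4: IF@6 ID@9 stall=2 (RAW on I2.r4 (WB@11)) EX@12 MEM@13 WB@14
I4 mul r5 <- r4,r3: IF@9 ID@12 stall=2 (RAW on I3.r4 (WB@14)) EX@15 MEM@16 WB@17
I5 mul r4 <- r1,r3: IF@12 ID@15 stall=0 (-) EX@16 MEM@17 WB@18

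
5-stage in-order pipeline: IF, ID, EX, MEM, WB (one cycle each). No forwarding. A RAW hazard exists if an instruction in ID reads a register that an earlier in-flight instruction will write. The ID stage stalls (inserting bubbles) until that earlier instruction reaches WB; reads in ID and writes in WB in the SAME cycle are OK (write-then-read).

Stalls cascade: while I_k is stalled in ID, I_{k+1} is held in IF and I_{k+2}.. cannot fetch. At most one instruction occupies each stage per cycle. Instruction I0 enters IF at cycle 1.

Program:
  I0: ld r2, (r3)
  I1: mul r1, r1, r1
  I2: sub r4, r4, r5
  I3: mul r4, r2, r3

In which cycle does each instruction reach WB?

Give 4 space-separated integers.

Answer: 5 6 7 8

Derivation:
I0 ld r2 <- r3: IF@1 ID@2 stall=0 (-) EX@3 MEM@4 WB@5
I1 mul r1 <- r1,r1: IF@2 ID@3 stall=0 (-) EX@4 MEM@5 WB@6
I2 sub r4 <- r4,r5: IF@3 ID@4 stall=0 (-) EX@5 MEM@6 WB@7
I3 mul r4 <- r2,r3: IF@4 ID@5 stall=0 (-) EX@6 MEM@7 WB@8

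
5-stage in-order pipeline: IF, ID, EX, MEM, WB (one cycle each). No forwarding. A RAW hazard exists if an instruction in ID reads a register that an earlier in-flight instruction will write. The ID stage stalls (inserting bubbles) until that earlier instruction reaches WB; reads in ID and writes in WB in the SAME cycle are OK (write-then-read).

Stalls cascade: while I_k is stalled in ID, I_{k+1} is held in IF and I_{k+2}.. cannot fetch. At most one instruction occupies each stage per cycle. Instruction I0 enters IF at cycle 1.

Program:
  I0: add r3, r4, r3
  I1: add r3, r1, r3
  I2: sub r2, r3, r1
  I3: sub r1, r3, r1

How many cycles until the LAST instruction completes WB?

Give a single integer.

Answer: 12

Derivation:
I0 add r3 <- r4,r3: IF@1 ID@2 stall=0 (-) EX@3 MEM@4 WB@5
I1 add r3 <- r1,r3: IF@2 ID@3 stall=2 (RAW on I0.r3 (WB@5)) EX@6 MEM@7 WB@8
I2 sub r2 <- r3,r1: IF@3 ID@6 stall=2 (RAW on I1.r3 (WB@8)) EX@9 MEM@10 WB@11
I3 sub r1 <- r3,r1: IF@6 ID@9 stall=0 (-) EX@10 MEM@11 WB@12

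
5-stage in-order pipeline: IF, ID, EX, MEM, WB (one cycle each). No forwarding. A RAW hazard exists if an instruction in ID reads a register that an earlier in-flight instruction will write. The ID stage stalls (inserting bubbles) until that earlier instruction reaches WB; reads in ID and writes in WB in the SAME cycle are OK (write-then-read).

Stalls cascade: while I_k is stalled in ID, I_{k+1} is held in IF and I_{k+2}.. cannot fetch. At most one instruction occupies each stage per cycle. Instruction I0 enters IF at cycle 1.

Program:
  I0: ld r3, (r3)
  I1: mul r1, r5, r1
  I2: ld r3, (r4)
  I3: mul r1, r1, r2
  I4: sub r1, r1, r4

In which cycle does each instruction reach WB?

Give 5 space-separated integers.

I0 ld r3 <- r3: IF@1 ID@2 stall=0 (-) EX@3 MEM@4 WB@5
I1 mul r1 <- r5,r1: IF@2 ID@3 stall=0 (-) EX@4 MEM@5 WB@6
I2 ld r3 <- r4: IF@3 ID@4 stall=0 (-) EX@5 MEM@6 WB@7
I3 mul r1 <- r1,r2: IF@4 ID@5 stall=1 (RAW on I1.r1 (WB@6)) EX@7 MEM@8 WB@9
I4 sub r1 <- r1,r4: IF@5 ID@7 stall=2 (RAW on I3.r1 (WB@9)) EX@10 MEM@11 WB@12

Answer: 5 6 7 9 12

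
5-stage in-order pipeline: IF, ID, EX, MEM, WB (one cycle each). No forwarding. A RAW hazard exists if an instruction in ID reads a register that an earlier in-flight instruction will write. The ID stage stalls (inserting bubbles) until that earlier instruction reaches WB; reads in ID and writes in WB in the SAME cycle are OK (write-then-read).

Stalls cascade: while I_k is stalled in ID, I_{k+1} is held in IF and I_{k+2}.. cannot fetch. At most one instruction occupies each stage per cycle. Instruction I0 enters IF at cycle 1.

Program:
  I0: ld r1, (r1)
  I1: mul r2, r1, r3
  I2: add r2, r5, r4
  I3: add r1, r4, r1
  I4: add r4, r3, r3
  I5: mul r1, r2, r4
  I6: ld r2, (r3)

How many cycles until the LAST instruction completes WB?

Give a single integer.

I0 ld r1 <- r1: IF@1 ID@2 stall=0 (-) EX@3 MEM@4 WB@5
I1 mul r2 <- r1,r3: IF@2 ID@3 stall=2 (RAW on I0.r1 (WB@5)) EX@6 MEM@7 WB@8
I2 add r2 <- r5,r4: IF@3 ID@6 stall=0 (-) EX@7 MEM@8 WB@9
I3 add r1 <- r4,r1: IF@6 ID@7 stall=0 (-) EX@8 MEM@9 WB@10
I4 add r4 <- r3,r3: IF@7 ID@8 stall=0 (-) EX@9 MEM@10 WB@11
I5 mul r1 <- r2,r4: IF@8 ID@9 stall=2 (RAW on I4.r4 (WB@11)) EX@12 MEM@13 WB@14
I6 ld r2 <- r3: IF@9 ID@12 stall=0 (-) EX@13 MEM@14 WB@15

Answer: 15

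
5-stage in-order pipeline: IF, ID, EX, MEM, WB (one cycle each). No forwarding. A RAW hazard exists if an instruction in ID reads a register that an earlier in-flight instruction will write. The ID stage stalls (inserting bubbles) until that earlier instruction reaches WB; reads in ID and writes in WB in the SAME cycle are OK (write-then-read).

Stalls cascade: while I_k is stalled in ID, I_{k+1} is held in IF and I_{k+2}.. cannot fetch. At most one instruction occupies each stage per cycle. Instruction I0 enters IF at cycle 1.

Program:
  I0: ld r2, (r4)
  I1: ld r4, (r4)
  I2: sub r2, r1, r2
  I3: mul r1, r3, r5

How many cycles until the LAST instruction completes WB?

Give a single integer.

I0 ld r2 <- r4: IF@1 ID@2 stall=0 (-) EX@3 MEM@4 WB@5
I1 ld r4 <- r4: IF@2 ID@3 stall=0 (-) EX@4 MEM@5 WB@6
I2 sub r2 <- r1,r2: IF@3 ID@4 stall=1 (RAW on I0.r2 (WB@5)) EX@6 MEM@7 WB@8
I3 mul r1 <- r3,r5: IF@4 ID@6 stall=0 (-) EX@7 MEM@8 WB@9

Answer: 9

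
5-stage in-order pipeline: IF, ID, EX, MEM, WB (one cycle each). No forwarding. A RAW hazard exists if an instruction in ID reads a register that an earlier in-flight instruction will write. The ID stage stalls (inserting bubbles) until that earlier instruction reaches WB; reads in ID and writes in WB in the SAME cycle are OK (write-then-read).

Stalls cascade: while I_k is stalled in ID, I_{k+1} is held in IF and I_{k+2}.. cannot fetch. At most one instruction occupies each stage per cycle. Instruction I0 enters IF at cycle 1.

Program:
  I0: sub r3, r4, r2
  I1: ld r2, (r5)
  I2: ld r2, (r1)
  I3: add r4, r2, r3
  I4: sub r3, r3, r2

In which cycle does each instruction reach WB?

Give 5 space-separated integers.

I0 sub r3 <- r4,r2: IF@1 ID@2 stall=0 (-) EX@3 MEM@4 WB@5
I1 ld r2 <- r5: IF@2 ID@3 stall=0 (-) EX@4 MEM@5 WB@6
I2 ld r2 <- r1: IF@3 ID@4 stall=0 (-) EX@5 MEM@6 WB@7
I3 add r4 <- r2,r3: IF@4 ID@5 stall=2 (RAW on I2.r2 (WB@7)) EX@8 MEM@9 WB@10
I4 sub r3 <- r3,r2: IF@5 ID@8 stall=0 (-) EX@9 MEM@10 WB@11

Answer: 5 6 7 10 11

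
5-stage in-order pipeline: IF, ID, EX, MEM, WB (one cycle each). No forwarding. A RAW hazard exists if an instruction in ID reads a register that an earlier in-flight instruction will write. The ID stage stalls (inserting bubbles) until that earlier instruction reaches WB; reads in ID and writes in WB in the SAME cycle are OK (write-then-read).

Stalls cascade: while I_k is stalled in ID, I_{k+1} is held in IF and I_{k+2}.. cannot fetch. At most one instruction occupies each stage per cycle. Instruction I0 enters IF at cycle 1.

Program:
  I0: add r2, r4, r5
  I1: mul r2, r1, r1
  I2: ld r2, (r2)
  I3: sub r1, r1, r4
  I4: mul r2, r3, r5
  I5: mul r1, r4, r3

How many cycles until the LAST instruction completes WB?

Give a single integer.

I0 add r2 <- r4,r5: IF@1 ID@2 stall=0 (-) EX@3 MEM@4 WB@5
I1 mul r2 <- r1,r1: IF@2 ID@3 stall=0 (-) EX@4 MEM@5 WB@6
I2 ld r2 <- r2: IF@3 ID@4 stall=2 (RAW on I1.r2 (WB@6)) EX@7 MEM@8 WB@9
I3 sub r1 <- r1,r4: IF@4 ID@7 stall=0 (-) EX@8 MEM@9 WB@10
I4 mul r2 <- r3,r5: IF@7 ID@8 stall=0 (-) EX@9 MEM@10 WB@11
I5 mul r1 <- r4,r3: IF@8 ID@9 stall=0 (-) EX@10 MEM@11 WB@12

Answer: 12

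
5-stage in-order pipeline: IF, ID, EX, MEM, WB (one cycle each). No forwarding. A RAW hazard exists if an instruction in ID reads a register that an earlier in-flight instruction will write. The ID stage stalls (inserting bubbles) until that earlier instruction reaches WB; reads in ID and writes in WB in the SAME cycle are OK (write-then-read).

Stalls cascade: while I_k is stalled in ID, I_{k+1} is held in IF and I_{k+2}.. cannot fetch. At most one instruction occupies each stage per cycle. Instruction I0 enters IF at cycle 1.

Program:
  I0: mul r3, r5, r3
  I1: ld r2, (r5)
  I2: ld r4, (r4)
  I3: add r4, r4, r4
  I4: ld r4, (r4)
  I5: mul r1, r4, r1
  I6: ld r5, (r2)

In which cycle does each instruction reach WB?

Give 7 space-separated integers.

I0 mul r3 <- r5,r3: IF@1 ID@2 stall=0 (-) EX@3 MEM@4 WB@5
I1 ld r2 <- r5: IF@2 ID@3 stall=0 (-) EX@4 MEM@5 WB@6
I2 ld r4 <- r4: IF@3 ID@4 stall=0 (-) EX@5 MEM@6 WB@7
I3 add r4 <- r4,r4: IF@4 ID@5 stall=2 (RAW on I2.r4 (WB@7)) EX@8 MEM@9 WB@10
I4 ld r4 <- r4: IF@5 ID@8 stall=2 (RAW on I3.r4 (WB@10)) EX@11 MEM@12 WB@13
I5 mul r1 <- r4,r1: IF@8 ID@11 stall=2 (RAW on I4.r4 (WB@13)) EX@14 MEM@15 WB@16
I6 ld r5 <- r2: IF@11 ID@14 stall=0 (-) EX@15 MEM@16 WB@17

Answer: 5 6 7 10 13 16 17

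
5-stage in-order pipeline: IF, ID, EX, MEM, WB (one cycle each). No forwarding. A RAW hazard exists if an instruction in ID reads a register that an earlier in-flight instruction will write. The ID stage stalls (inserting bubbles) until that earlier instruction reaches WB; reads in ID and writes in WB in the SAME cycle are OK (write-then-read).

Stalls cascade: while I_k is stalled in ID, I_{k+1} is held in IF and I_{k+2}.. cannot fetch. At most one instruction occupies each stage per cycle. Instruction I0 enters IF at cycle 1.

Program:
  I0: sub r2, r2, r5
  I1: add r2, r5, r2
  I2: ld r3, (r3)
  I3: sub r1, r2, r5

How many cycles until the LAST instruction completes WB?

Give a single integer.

I0 sub r2 <- r2,r5: IF@1 ID@2 stall=0 (-) EX@3 MEM@4 WB@5
I1 add r2 <- r5,r2: IF@2 ID@3 stall=2 (RAW on I0.r2 (WB@5)) EX@6 MEM@7 WB@8
I2 ld r3 <- r3: IF@3 ID@6 stall=0 (-) EX@7 MEM@8 WB@9
I3 sub r1 <- r2,r5: IF@6 ID@7 stall=1 (RAW on I1.r2 (WB@8)) EX@9 MEM@10 WB@11

Answer: 11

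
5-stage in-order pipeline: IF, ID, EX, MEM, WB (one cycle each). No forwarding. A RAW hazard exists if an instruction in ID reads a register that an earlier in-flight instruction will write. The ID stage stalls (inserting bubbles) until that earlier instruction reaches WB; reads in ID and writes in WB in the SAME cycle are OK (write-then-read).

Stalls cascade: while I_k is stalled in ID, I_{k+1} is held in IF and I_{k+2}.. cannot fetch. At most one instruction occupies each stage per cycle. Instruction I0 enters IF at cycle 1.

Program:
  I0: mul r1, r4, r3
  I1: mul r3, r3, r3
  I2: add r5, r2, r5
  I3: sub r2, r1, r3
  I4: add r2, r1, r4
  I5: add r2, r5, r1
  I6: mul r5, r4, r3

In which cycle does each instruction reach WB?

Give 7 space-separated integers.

Answer: 5 6 7 9 10 11 12

Derivation:
I0 mul r1 <- r4,r3: IF@1 ID@2 stall=0 (-) EX@3 MEM@4 WB@5
I1 mul r3 <- r3,r3: IF@2 ID@3 stall=0 (-) EX@4 MEM@5 WB@6
I2 add r5 <- r2,r5: IF@3 ID@4 stall=0 (-) EX@5 MEM@6 WB@7
I3 sub r2 <- r1,r3: IF@4 ID@5 stall=1 (RAW on I1.r3 (WB@6)) EX@7 MEM@8 WB@9
I4 add r2 <- r1,r4: IF@5 ID@7 stall=0 (-) EX@8 MEM@9 WB@10
I5 add r2 <- r5,r1: IF@7 ID@8 stall=0 (-) EX@9 MEM@10 WB@11
I6 mul r5 <- r4,r3: IF@8 ID@9 stall=0 (-) EX@10 MEM@11 WB@12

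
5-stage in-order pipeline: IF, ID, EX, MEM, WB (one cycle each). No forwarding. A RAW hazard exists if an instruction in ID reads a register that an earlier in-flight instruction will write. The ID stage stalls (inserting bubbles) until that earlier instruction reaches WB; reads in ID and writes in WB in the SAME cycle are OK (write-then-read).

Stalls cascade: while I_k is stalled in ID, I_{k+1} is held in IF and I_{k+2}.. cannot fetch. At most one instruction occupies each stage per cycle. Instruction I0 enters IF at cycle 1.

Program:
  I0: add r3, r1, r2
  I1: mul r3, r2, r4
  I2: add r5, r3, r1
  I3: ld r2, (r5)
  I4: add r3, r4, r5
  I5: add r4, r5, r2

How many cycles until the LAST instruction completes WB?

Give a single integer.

I0 add r3 <- r1,r2: IF@1 ID@2 stall=0 (-) EX@3 MEM@4 WB@5
I1 mul r3 <- r2,r4: IF@2 ID@3 stall=0 (-) EX@4 MEM@5 WB@6
I2 add r5 <- r3,r1: IF@3 ID@4 stall=2 (RAW on I1.r3 (WB@6)) EX@7 MEM@8 WB@9
I3 ld r2 <- r5: IF@4 ID@7 stall=2 (RAW on I2.r5 (WB@9)) EX@10 MEM@11 WB@12
I4 add r3 <- r4,r5: IF@7 ID@10 stall=0 (-) EX@11 MEM@12 WB@13
I5 add r4 <- r5,r2: IF@10 ID@11 stall=1 (RAW on I3.r2 (WB@12)) EX@13 MEM@14 WB@15

Answer: 15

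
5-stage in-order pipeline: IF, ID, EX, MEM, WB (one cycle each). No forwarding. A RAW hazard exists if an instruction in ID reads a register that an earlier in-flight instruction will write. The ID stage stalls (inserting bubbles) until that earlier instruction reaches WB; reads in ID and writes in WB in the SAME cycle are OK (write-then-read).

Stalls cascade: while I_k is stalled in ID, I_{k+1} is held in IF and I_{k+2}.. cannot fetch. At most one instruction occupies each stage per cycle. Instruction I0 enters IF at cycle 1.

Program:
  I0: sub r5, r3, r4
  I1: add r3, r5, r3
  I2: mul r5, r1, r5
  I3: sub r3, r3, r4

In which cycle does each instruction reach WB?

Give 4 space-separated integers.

I0 sub r5 <- r3,r4: IF@1 ID@2 stall=0 (-) EX@3 MEM@4 WB@5
I1 add r3 <- r5,r3: IF@2 ID@3 stall=2 (RAW on I0.r5 (WB@5)) EX@6 MEM@7 WB@8
I2 mul r5 <- r1,r5: IF@3 ID@6 stall=0 (-) EX@7 MEM@8 WB@9
I3 sub r3 <- r3,r4: IF@6 ID@7 stall=1 (RAW on I1.r3 (WB@8)) EX@9 MEM@10 WB@11

Answer: 5 8 9 11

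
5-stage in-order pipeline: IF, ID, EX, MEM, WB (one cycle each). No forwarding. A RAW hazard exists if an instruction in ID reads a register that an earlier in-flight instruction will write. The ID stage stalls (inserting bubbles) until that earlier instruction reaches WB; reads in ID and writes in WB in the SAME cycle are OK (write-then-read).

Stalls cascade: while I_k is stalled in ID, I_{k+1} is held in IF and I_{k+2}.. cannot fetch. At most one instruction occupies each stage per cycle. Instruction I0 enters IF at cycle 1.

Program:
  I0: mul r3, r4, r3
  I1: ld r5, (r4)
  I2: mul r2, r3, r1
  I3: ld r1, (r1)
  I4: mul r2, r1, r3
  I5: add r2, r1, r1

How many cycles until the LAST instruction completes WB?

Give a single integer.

I0 mul r3 <- r4,r3: IF@1 ID@2 stall=0 (-) EX@3 MEM@4 WB@5
I1 ld r5 <- r4: IF@2 ID@3 stall=0 (-) EX@4 MEM@5 WB@6
I2 mul r2 <- r3,r1: IF@3 ID@4 stall=1 (RAW on I0.r3 (WB@5)) EX@6 MEM@7 WB@8
I3 ld r1 <- r1: IF@4 ID@6 stall=0 (-) EX@7 MEM@8 WB@9
I4 mul r2 <- r1,r3: IF@6 ID@7 stall=2 (RAW on I3.r1 (WB@9)) EX@10 MEM@11 WB@12
I5 add r2 <- r1,r1: IF@7 ID@10 stall=0 (-) EX@11 MEM@12 WB@13

Answer: 13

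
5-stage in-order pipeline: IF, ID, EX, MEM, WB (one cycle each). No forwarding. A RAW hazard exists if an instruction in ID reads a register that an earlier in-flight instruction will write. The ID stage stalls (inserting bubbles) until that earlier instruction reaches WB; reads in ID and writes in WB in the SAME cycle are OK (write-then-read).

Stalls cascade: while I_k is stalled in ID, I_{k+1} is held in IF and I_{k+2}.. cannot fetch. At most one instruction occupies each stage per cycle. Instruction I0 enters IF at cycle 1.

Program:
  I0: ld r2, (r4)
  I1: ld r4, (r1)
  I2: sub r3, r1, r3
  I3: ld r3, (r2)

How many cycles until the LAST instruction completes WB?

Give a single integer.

Answer: 8

Derivation:
I0 ld r2 <- r4: IF@1 ID@2 stall=0 (-) EX@3 MEM@4 WB@5
I1 ld r4 <- r1: IF@2 ID@3 stall=0 (-) EX@4 MEM@5 WB@6
I2 sub r3 <- r1,r3: IF@3 ID@4 stall=0 (-) EX@5 MEM@6 WB@7
I3 ld r3 <- r2: IF@4 ID@5 stall=0 (-) EX@6 MEM@7 WB@8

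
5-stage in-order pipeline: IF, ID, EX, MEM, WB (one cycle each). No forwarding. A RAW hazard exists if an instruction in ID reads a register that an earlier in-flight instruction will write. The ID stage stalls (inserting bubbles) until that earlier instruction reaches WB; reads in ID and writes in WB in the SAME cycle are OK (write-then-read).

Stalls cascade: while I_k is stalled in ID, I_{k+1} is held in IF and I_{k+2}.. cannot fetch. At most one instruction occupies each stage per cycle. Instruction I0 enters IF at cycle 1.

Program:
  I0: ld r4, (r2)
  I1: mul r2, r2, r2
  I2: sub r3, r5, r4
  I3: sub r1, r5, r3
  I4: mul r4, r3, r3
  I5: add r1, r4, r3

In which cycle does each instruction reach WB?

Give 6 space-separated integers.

I0 ld r4 <- r2: IF@1 ID@2 stall=0 (-) EX@3 MEM@4 WB@5
I1 mul r2 <- r2,r2: IF@2 ID@3 stall=0 (-) EX@4 MEM@5 WB@6
I2 sub r3 <- r5,r4: IF@3 ID@4 stall=1 (RAW on I0.r4 (WB@5)) EX@6 MEM@7 WB@8
I3 sub r1 <- r5,r3: IF@4 ID@6 stall=2 (RAW on I2.r3 (WB@8)) EX@9 MEM@10 WB@11
I4 mul r4 <- r3,r3: IF@6 ID@9 stall=0 (-) EX@10 MEM@11 WB@12
I5 add r1 <- r4,r3: IF@9 ID@10 stall=2 (RAW on I4.r4 (WB@12)) EX@13 MEM@14 WB@15

Answer: 5 6 8 11 12 15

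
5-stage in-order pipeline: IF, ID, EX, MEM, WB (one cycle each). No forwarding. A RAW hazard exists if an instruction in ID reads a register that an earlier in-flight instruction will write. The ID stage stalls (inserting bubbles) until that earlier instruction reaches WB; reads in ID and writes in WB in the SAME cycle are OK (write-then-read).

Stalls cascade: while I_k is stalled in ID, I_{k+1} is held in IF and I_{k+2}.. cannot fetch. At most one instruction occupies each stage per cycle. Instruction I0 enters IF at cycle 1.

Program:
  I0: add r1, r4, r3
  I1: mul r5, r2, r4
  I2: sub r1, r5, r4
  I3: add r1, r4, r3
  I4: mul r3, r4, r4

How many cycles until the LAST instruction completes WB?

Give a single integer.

I0 add r1 <- r4,r3: IF@1 ID@2 stall=0 (-) EX@3 MEM@4 WB@5
I1 mul r5 <- r2,r4: IF@2 ID@3 stall=0 (-) EX@4 MEM@5 WB@6
I2 sub r1 <- r5,r4: IF@3 ID@4 stall=2 (RAW on I1.r5 (WB@6)) EX@7 MEM@8 WB@9
I3 add r1 <- r4,r3: IF@4 ID@7 stall=0 (-) EX@8 MEM@9 WB@10
I4 mul r3 <- r4,r4: IF@7 ID@8 stall=0 (-) EX@9 MEM@10 WB@11

Answer: 11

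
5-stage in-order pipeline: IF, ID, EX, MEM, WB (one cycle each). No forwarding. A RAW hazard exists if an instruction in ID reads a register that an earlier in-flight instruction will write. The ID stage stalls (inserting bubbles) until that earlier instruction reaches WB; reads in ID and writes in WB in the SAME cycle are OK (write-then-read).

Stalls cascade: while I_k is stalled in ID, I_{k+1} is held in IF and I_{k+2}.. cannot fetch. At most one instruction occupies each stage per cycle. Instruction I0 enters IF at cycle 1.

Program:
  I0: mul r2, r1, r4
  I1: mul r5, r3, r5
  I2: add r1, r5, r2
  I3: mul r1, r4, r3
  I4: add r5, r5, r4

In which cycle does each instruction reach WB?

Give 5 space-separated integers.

Answer: 5 6 9 10 11

Derivation:
I0 mul r2 <- r1,r4: IF@1 ID@2 stall=0 (-) EX@3 MEM@4 WB@5
I1 mul r5 <- r3,r5: IF@2 ID@3 stall=0 (-) EX@4 MEM@5 WB@6
I2 add r1 <- r5,r2: IF@3 ID@4 stall=2 (RAW on I1.r5 (WB@6)) EX@7 MEM@8 WB@9
I3 mul r1 <- r4,r3: IF@4 ID@7 stall=0 (-) EX@8 MEM@9 WB@10
I4 add r5 <- r5,r4: IF@7 ID@8 stall=0 (-) EX@9 MEM@10 WB@11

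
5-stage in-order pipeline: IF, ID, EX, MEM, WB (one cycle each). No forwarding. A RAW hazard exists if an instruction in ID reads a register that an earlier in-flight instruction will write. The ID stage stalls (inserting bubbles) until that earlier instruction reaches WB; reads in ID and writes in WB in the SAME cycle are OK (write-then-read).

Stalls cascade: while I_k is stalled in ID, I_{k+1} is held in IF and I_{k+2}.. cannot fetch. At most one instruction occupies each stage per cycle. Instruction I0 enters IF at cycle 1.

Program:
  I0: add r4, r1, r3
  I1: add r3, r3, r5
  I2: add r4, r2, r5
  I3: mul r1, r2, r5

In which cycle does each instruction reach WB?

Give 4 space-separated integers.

I0 add r4 <- r1,r3: IF@1 ID@2 stall=0 (-) EX@3 MEM@4 WB@5
I1 add r3 <- r3,r5: IF@2 ID@3 stall=0 (-) EX@4 MEM@5 WB@6
I2 add r4 <- r2,r5: IF@3 ID@4 stall=0 (-) EX@5 MEM@6 WB@7
I3 mul r1 <- r2,r5: IF@4 ID@5 stall=0 (-) EX@6 MEM@7 WB@8

Answer: 5 6 7 8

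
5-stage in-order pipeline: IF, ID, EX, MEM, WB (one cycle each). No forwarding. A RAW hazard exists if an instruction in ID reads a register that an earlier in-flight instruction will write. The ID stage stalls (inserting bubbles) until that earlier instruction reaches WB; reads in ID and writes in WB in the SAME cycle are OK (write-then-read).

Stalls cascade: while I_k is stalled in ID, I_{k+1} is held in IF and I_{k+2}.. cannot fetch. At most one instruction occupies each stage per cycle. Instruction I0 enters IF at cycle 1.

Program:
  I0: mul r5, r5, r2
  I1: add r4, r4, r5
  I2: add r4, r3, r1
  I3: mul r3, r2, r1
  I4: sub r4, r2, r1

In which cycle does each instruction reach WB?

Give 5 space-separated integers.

I0 mul r5 <- r5,r2: IF@1 ID@2 stall=0 (-) EX@3 MEM@4 WB@5
I1 add r4 <- r4,r5: IF@2 ID@3 stall=2 (RAW on I0.r5 (WB@5)) EX@6 MEM@7 WB@8
I2 add r4 <- r3,r1: IF@3 ID@6 stall=0 (-) EX@7 MEM@8 WB@9
I3 mul r3 <- r2,r1: IF@6 ID@7 stall=0 (-) EX@8 MEM@9 WB@10
I4 sub r4 <- r2,r1: IF@7 ID@8 stall=0 (-) EX@9 MEM@10 WB@11

Answer: 5 8 9 10 11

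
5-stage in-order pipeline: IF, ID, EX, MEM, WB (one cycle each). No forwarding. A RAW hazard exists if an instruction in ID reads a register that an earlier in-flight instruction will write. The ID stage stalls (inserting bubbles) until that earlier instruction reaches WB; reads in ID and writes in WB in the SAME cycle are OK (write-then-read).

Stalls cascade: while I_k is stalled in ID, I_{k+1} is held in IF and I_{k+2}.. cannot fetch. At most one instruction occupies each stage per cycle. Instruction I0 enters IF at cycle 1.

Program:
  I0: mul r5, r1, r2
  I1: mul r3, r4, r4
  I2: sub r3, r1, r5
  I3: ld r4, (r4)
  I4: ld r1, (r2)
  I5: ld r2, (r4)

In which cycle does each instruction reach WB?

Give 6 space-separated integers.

I0 mul r5 <- r1,r2: IF@1 ID@2 stall=0 (-) EX@3 MEM@4 WB@5
I1 mul r3 <- r4,r4: IF@2 ID@3 stall=0 (-) EX@4 MEM@5 WB@6
I2 sub r3 <- r1,r5: IF@3 ID@4 stall=1 (RAW on I0.r5 (WB@5)) EX@6 MEM@7 WB@8
I3 ld r4 <- r4: IF@4 ID@6 stall=0 (-) EX@7 MEM@8 WB@9
I4 ld r1 <- r2: IF@6 ID@7 stall=0 (-) EX@8 MEM@9 WB@10
I5 ld r2 <- r4: IF@7 ID@8 stall=1 (RAW on I3.r4 (WB@9)) EX@10 MEM@11 WB@12

Answer: 5 6 8 9 10 12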